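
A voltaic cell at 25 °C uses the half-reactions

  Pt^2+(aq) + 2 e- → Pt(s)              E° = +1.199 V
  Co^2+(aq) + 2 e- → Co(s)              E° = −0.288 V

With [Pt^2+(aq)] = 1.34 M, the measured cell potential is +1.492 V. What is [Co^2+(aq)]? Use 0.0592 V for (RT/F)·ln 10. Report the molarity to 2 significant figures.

0.91 M

The Pt²⁺/Pt couple has the larger reduction potential, so it is the cathode: E°cell = +1.199 − (−0.288) = +1.487 V and n = 2.
From the Nernst equation, log Q = n(E° − E)/0.0592 = 2·(+1.487 − (+1.492))/0.0592 = −0.169.
The balanced reaction is Pt^2+(aq) + Co(s) → Pt(s) + Co^2+(aq), so Q = [Co^2+(aq)] / [Pt^2+(aq)].
Isolating [Co^2+(aq)] in Q = 10^{−0.169} yields log [Co^2+(aq)] = −0.042, i.e. 0.91 M.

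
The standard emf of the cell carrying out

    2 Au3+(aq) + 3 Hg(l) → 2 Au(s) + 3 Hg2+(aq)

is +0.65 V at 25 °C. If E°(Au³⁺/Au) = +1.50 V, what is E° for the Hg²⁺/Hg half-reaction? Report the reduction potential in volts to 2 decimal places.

In the reaction as written the Au³⁺/Au couple is reduced (cathode) and Hg²⁺/Hg is oxidized (anode), so E°cell = E°(Au³⁺/Au) − E°(Hg²⁺/Hg).
E°(Hg²⁺/Hg) = E°(cathode) − E°cell = +1.50 − (+0.65) = +0.85 V.

+0.85 V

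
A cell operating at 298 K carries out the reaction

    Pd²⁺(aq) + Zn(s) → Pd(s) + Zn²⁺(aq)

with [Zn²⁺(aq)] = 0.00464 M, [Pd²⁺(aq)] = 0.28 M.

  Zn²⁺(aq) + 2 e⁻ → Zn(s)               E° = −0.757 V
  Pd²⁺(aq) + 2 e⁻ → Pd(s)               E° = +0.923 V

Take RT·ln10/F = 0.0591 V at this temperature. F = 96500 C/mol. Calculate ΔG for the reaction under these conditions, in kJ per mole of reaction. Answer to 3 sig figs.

E°cell = +0.923 − (−0.757) = +1.680 V; the balanced reaction transfers n = 2 electrons.
Here Q = [Zn²⁺(aq)] / [Pd²⁺(aq)] = 0.0166 (log Q = −1.781), giving E = +1.680 − (0.0591/2)·(−1.781) = +1.7326 V.
Then ΔG = −nFE = −2 × 96500 × +1.7326 J/mol = −334 kJ/mol.

−334 kJ/mol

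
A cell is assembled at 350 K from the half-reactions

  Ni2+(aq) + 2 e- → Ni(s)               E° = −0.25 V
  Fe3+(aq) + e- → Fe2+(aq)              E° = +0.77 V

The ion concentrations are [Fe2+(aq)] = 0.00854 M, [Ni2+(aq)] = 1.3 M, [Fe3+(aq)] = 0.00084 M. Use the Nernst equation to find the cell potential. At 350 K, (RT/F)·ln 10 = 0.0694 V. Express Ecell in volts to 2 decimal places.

+0.95 V

The Fe³⁺/Fe²⁺ couple has the more positive E°, so it is the cathode; Ni²⁺/Ni is the anode.
The standard potential is +0.77 − (−0.25) = +1.02 V and the balanced reaction transfers n = 2 electrons.
Balancing gives 2 Fe3+(aq) + Ni(s) → 2 Fe2+(aq) + Ni2+(aq); hence Q = ([Fe2+(aq)]^2·[Ni2+(aq)]) / [Fe3+(aq)]^2 = 134 (log Q = 2.128).
E = E° − (0.0694/n)·log Q = +1.02 − (0.0694/2)(2.128) = +0.95 V.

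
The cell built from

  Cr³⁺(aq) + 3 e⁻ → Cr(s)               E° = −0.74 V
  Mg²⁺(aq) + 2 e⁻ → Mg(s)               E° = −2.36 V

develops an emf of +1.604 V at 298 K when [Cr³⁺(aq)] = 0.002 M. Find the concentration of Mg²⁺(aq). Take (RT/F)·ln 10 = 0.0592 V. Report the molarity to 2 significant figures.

Cr³⁺/Cr is the cathode (higher E°); E°cell = −0.74 − (−2.36) = +1.62 V with n = 6.
From the Nernst equation, log Q = n(E° − E)/0.0592 = 6·(+1.62 − (+1.604))/0.0592 = 1.622.
Balancing electrons gives 2 Cr³⁺(aq) + 3 Mg(s) → 2 Cr(s) + 3 Mg²⁺(aq); thus Q = [Mg²⁺(aq)]^3 / [Cr³⁺(aq)]^2.
Isolating [Mg²⁺(aq)] in Q = 10^{1.622} yields log [Mg²⁺(aq)] = −1.259, i.e. 0.055 M.

0.055 M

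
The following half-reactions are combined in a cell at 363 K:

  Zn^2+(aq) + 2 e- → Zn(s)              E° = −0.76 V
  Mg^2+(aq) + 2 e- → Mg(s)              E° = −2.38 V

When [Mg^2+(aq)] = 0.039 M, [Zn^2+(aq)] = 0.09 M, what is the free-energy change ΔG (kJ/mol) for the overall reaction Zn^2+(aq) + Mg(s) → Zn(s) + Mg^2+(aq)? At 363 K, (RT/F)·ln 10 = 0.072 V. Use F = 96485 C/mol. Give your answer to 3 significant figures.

The standard cell potential is −0.76 − (−2.38) = +1.62 V, with n = 2 electrons in the balanced equation.
Q = [Mg^2+(aq)] / [Zn^2+(aq)] = 0.433, so log Q = −0.363 and E = +1.62 − (0.072/2)(−0.363) = +1.6331 V.
Finally ΔG = −nFE = −(2)(96485 C/mol)(+1.6331 V) = −315 kJ/mol.

−315 kJ/mol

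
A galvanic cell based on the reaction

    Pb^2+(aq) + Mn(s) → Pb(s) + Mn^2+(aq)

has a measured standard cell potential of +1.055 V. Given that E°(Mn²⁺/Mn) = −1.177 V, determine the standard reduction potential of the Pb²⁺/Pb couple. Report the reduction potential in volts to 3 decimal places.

−0.122 V

In the reaction as written the Pb²⁺/Pb couple is reduced (cathode) and Mn²⁺/Mn is oxidized (anode), so E°cell = E°(Pb²⁺/Pb) − E°(Mn²⁺/Mn).
E°(Pb²⁺/Pb) = E°cell + E°(anode) = +1.055 + (−1.177) = −0.122 V.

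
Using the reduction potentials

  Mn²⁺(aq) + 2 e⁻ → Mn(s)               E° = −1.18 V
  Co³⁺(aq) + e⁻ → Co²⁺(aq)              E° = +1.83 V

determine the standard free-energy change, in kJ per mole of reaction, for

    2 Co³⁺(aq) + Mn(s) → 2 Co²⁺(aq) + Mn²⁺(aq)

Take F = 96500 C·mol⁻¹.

−581 kJ/mol

In the reaction as written Co³⁺(aq) is reduced, so the Co³⁺/Co²⁺ couple is the cathode and Mn²⁺/Mn is the anode.
E°cell = +1.83 − (−1.18) = +3.01 V; balancing electrons gives n = 2.
ΔG° = −nFE°cell = −(2)(96500)(+3.01) J/mol = −581 kJ/mol.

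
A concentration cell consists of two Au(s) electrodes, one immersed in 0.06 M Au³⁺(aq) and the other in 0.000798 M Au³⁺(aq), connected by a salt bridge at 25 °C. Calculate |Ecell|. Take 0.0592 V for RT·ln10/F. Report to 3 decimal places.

0.037 V

For a concentration cell E°cell = 0, since both electrodes use the same couple.
The compartment with the higher Au³⁺(aq) concentration (0.06 M) acts as the cathode; ions are reduced there and produced at the dilute (0.000798 M) anode.
With n = 3, Ecell = −(0.0592/3)·log([dilute]/[conc]) = −(0.0592/3)·log(0.000798/0.06) = +0.037 V.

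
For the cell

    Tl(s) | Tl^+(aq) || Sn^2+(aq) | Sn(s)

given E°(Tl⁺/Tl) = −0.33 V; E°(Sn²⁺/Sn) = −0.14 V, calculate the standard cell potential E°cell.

By convention the left-hand electrode in cell notation is the anode (oxidation) and the right-hand electrode is the cathode (reduction).
E°cell = E°(right) − E°(left) = −0.14 − (−0.33) = +0.19 V.

+0.19 V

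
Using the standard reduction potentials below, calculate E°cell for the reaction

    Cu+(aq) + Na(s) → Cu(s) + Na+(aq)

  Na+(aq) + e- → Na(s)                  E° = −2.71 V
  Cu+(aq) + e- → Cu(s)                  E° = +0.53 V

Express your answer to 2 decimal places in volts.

Cu+(aq) gains electrons, so the Cu⁺/Cu couple is the cathode; the Na⁺/Na couple is the anode.
E°cell = E°(cathode) − E°(anode) = +0.53 − (−2.71) = +3.24 V.

+3.24 V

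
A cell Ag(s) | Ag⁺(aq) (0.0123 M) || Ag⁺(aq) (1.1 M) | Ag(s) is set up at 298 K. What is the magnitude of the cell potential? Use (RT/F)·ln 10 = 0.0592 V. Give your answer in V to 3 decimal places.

For a concentration cell E°cell = 0, since both electrodes use the same couple.
The compartment with the higher Ag⁺(aq) concentration (1.1 M) acts as the cathode; ions are reduced there and produced at the dilute (0.0123 M) anode.
With n = 1, Ecell = −(0.0592/1)·log([dilute]/[conc]) = −(0.0592/1)·log(0.0123/1.1) = +0.116 V.

0.116 V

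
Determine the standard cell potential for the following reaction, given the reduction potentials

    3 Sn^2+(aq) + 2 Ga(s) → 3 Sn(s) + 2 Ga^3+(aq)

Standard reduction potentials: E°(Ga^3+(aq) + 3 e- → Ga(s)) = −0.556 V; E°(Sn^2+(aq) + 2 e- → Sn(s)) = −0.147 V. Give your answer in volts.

+0.409 V

In the reaction as written, Sn^2+(aq) is reduced (cathode) and Ga^3+(aq) is produced by oxidation at the anode.
E°cell = E°(cathode) − E°(anode) = −0.147 − (−0.556) = +0.409 V.
The positive value indicates the reaction is spontaneous as written.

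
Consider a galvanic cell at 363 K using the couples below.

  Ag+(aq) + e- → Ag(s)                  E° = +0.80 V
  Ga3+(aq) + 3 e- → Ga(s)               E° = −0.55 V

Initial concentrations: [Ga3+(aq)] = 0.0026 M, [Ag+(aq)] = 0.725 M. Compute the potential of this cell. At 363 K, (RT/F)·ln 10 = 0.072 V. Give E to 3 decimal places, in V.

+1.402 V

Ag⁺/Ag is reduced (cathode, E° = +0.80 V) and Ga³⁺/Ga is oxidized (anode).
E°cell = E°cat − E°an = +0.80 − (−0.55) = +1.35 V; n = 3.
The balanced reaction is 3 Ag+(aq) + Ga(s) → 3 Ag(s) + Ga3+(aq), so Q = [Ga3+(aq)] / [Ag+(aq)]^3 = 0.00682 and log Q = −2.166.
E = E° − (0.072/n)·log Q = +1.35 − (0.072/3)(−2.166) = +1.402 V.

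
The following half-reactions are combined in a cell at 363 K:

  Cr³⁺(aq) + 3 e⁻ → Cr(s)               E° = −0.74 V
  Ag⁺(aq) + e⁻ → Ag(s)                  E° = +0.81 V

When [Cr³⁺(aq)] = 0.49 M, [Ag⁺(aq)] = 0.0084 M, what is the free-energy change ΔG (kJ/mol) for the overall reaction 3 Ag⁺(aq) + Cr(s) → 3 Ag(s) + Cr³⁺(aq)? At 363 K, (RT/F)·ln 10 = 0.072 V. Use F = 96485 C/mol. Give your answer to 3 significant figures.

E°cell = +0.81 − (−0.74) = +1.55 V; the balanced reaction transfers n = 3 electrons.
Q = [Cr³⁺(aq)] / [Ag⁺(aq)]^3 = 8.27×10^5, so log Q = 5.917 and E = +1.55 − (0.072/3)(5.917) = +1.4080 V.
ΔG = −nFE = −(3)(96485)(+1.4080) J/mol = −408 kJ/mol.

−408 kJ/mol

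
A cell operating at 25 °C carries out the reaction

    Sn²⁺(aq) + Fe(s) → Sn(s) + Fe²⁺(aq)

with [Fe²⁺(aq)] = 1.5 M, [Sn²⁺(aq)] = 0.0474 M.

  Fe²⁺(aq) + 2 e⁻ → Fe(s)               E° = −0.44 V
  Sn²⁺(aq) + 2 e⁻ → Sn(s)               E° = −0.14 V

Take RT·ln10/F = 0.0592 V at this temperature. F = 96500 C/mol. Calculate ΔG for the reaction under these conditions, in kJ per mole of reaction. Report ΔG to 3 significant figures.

With Sn²⁺/Sn reduced at the cathode, E°cell = −0.14 − (−0.44) = +0.30 V and n = 2.
The reaction quotient is [Fe²⁺(aq)] / [Sn²⁺(aq)] = 31.6; by Nernst, E = +0.30 − (0.0592/2)(1.500) = +0.2556 V.
Then ΔG = −nFE = −2 × 96500 × +0.2556 J/mol = −49.3 kJ/mol.

−49.3 kJ/mol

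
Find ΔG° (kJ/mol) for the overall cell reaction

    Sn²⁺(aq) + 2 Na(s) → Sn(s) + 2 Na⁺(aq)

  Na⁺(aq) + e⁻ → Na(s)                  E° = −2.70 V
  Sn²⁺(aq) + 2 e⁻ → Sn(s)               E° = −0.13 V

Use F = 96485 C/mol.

−496 kJ/mol

In the reaction as written Sn²⁺(aq) is reduced, so the Sn²⁺/Sn couple is the cathode and Na⁺/Na is the anode.
E°cell = −0.13 − (−2.70) = +2.57 V; balancing electrons gives n = 2.
ΔG° = −nFE°cell = −(2)(96485)(+2.57) J/mol = −496 kJ/mol.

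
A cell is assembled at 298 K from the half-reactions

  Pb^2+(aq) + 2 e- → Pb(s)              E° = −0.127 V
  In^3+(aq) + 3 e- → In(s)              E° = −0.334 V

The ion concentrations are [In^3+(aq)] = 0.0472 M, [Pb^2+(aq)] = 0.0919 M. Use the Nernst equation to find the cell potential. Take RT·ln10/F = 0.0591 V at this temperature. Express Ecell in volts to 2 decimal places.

+0.20 V

Since E°(Pb²⁺/Pb) > E°(In³⁺/In), Pb²⁺/Pb serves as the cathode.
The standard potential is −0.127 − (−0.334) = +0.207 V and the balanced reaction transfers n = 6 electrons.
The balanced reaction is 3 Pb^2+(aq) + 2 In(s) → 3 Pb(s) + 2 In^3+(aq), so Q = [In^3+(aq)]^2 / [Pb^2+(aq)]^3 = 2.87 and log Q = 0.458.
By the Nernst equation, E = +0.207 − (0.0591/6)·(0.458) = +0.20 V.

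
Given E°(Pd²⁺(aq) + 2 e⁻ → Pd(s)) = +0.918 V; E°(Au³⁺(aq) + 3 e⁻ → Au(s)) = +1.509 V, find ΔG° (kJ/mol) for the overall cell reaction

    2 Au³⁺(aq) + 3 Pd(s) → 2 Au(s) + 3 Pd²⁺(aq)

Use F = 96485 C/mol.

In the reaction as written Au³⁺(aq) is reduced, so the Au³⁺/Au couple is the cathode and Pd²⁺/Pd is the anode.
E°cell = +1.509 − (+0.918) = +0.591 V; balancing electrons gives n = 6.
ΔG° = −nFE°cell = −(6)(96485)(+0.591) J/mol = −342 kJ/mol.

−342 kJ/mol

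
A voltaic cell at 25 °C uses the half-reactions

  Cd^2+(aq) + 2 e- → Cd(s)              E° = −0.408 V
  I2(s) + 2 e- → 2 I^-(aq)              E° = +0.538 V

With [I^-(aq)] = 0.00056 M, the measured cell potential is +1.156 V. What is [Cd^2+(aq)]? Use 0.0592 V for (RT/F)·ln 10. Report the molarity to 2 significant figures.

0.26 M

I₂/I⁻ is the cathode (higher E°); E°cell = +0.538 − (−0.408) = +0.946 V with n = 2.
Rearranging E = E° − (0.0592/n)·log Q gives log Q = 2(+0.946 − (+1.156))/0.0592 = −7.095.
For I2(s) + Cd(s) → 2 I^-(aq) + Cd^2+(aq), the reaction quotient is Q = [I^-(aq)]^2·[Cd^2+(aq)].
Isolating [Cd^2+(aq)] in Q = 10^{−7.095} yields log [Cd^2+(aq)] = −0.591, i.e. 0.26 M.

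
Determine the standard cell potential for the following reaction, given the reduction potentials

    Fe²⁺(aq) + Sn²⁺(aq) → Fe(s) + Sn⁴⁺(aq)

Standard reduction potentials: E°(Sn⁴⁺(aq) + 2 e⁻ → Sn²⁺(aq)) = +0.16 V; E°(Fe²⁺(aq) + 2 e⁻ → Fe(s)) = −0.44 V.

−0.60 V

Fe²⁺(aq) gains electrons, so the Fe²⁺/Fe couple is the cathode; the Sn⁴⁺/Sn²⁺ couple is the anode.
E°cell = E°(cathode) − E°(anode) = −0.44 − (+0.16) = −0.60 V.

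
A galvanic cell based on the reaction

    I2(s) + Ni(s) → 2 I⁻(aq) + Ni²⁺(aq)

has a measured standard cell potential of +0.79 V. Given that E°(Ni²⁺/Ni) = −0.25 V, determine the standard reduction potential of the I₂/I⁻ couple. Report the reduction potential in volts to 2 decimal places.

+0.54 V

In the reaction as written the I₂/I⁻ couple is reduced (cathode) and Ni²⁺/Ni is oxidized (anode), so E°cell = E°(I₂/I⁻) − E°(Ni²⁺/Ni).
E°(I₂/I⁻) = E°cell + E°(anode) = +0.79 + (−0.25) = +0.54 V.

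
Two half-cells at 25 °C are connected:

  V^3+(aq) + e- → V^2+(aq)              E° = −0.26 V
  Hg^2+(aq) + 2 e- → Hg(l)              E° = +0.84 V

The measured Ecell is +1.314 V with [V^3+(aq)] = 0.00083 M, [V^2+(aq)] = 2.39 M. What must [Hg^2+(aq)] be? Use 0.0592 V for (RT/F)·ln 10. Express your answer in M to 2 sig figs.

Hg²⁺/Hg is the cathode (higher E°); E°cell = +0.84 − (−0.26) = +1.10 V with n = 2.
From the Nernst equation, log Q = n(E° − E)/0.0592 = 2·(+1.10 − (+1.314))/0.0592 = −7.230.
The balanced reaction is Hg^2+(aq) + 2 V^2+(aq) → Hg(l) + 2 V^3+(aq), so Q = [V^3+(aq)]^2 / ([Hg^2+(aq)]·[V^2+(aq)]^2).
Substituting the known concentrations and solving, log [Hg^2+(aq)] = 0.311 and [Hg^2+(aq)] = 2.0 M.

2.0 M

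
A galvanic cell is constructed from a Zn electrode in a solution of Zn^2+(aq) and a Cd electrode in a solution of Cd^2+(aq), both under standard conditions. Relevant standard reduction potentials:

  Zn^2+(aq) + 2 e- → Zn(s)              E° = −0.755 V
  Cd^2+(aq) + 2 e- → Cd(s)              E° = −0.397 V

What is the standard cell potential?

Of the two couples in this cell, the one with the more positive reduction potential is reduced at the cathode: here that is Cd²⁺/Cd (−0.397 V); Zn²⁺/Zn (−0.755 V) is the anode.
E°cell = E°(cathode) − E°(anode) = −0.397 − (−0.755) = +0.358 V.

+0.358 V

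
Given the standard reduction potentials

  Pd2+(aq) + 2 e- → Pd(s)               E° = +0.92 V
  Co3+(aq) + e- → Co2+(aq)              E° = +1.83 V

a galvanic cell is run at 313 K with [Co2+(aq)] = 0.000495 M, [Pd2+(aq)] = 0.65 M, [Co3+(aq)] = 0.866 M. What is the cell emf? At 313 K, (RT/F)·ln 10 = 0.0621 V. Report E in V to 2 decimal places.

Co³⁺/Co²⁺ is reduced (cathode, E° = +1.83 V) and Pd²⁺/Pd is oxidized (anode).
E°cell = +1.83 − (+0.92) = +0.91 V, with n = 2 electrons transferred.
Balancing gives 2 Co3+(aq) + Pd(s) → 2 Co2+(aq) + Pd2+(aq); hence Q = ([Co2+(aq)]^2·[Pd2+(aq)]) / [Co3+(aq)]^2 = 2.12×10^−7 (log Q = −6.673).
E = E° − (0.0621/n)·log Q = +0.91 − (0.0621/2)(−6.673) = +1.12 V.

+1.12 V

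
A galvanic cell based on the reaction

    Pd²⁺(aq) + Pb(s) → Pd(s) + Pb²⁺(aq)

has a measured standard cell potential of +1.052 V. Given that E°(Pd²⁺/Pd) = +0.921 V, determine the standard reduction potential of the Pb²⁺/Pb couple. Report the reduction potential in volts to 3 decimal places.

In the reaction as written the Pd²⁺/Pd couple is reduced (cathode) and Pb²⁺/Pb is oxidized (anode), so E°cell = E°(Pd²⁺/Pd) − E°(Pb²⁺/Pb).
E°(Pb²⁺/Pb) = E°(cathode) − E°cell = +0.921 − (+1.052) = −0.131 V.

−0.131 V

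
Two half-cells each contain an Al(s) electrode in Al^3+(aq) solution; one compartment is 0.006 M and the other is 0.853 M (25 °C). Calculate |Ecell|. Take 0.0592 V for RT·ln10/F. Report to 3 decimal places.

0.042 V

For a concentration cell E°cell = 0, since both electrodes use the same couple.
The compartment with the higher Al^3+(aq) concentration (0.853 M) acts as the cathode; ions are reduced there and produced at the dilute (0.006 M) anode.
With n = 3, Ecell = −(0.0592/3)·log([dilute]/[conc]) = −(0.0592/3)·log(0.006/0.853) = +0.042 V.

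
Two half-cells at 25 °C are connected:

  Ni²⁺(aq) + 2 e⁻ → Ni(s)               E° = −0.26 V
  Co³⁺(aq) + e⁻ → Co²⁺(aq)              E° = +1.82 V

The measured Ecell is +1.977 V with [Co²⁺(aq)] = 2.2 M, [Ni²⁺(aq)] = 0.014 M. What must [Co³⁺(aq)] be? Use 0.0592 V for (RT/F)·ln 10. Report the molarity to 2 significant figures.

The Co³⁺/Co²⁺ couple has the larger reduction potential, so it is the cathode: E°cell = +1.82 − (−0.26) = +2.08 V and n = 2.
Since E = E° − (0.0592/n)·log Q, log Q = n(E° − E)/0.0592 = 3.480.
Balancing electrons gives 2 Co³⁺(aq) + Ni(s) → 2 Co²⁺(aq) + Ni²⁺(aq); thus Q = ([Co²⁺(aq)]^2·[Ni²⁺(aq)]) / [Co³⁺(aq)]^2.
Solving for the unknown gives log [Co³⁺(aq)] = −2.325, so [Co³⁺(aq)] ≈ 0.0047 M.

0.0047 M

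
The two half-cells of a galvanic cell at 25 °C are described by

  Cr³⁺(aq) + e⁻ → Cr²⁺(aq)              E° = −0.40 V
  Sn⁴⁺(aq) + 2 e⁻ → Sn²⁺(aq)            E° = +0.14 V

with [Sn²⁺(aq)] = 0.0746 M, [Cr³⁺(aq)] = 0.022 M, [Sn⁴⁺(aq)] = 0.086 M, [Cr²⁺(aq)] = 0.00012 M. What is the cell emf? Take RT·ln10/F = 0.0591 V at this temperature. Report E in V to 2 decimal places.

Since E°(Sn⁴⁺/Sn²⁺) > E°(Cr³⁺/Cr²⁺), Sn⁴⁺/Sn²⁺ serves as the cathode.
E°cell = E°cat − E°an = +0.14 − (−0.40) = +0.54 V; n = 2.
The balanced reaction is Sn⁴⁺(aq) + 2 Cr²⁺(aq) → Sn²⁺(aq) + 2 Cr³⁺(aq), so Q = ([Sn²⁺(aq)]·[Cr³⁺(aq)]^2) / ([Sn⁴⁺(aq)]·[Cr²⁺(aq)]^2) = 2.92×10^4 and log Q = 4.465.
By the Nernst equation, E = +0.54 − (0.0591/2)·(4.465) = +0.41 V.

+0.41 V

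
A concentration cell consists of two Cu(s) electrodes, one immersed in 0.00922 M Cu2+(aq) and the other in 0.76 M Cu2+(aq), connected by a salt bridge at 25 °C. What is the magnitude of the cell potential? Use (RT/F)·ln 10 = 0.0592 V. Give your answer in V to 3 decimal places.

0.057 V

For a concentration cell E°cell = 0, since both electrodes use the same couple.
The compartment with the higher Cu2+(aq) concentration (0.76 M) acts as the cathode; ions are reduced there and produced at the dilute (0.00922 M) anode.
With n = 2, Ecell = −(0.0592/2)·log([dilute]/[conc]) = −(0.0592/2)·log(0.00922/0.76) = +0.057 V.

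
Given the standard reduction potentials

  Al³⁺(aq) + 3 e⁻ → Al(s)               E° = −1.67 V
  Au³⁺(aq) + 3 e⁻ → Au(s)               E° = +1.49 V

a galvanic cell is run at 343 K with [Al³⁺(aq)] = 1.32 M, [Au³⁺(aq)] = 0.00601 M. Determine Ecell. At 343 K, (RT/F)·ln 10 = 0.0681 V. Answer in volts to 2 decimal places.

+3.11 V

Since E°(Au³⁺/Au) > E°(Al³⁺/Al), Au³⁺/Au serves as the cathode.
E°cell = +1.49 − (−1.67) = +3.16 V, with n = 3 electrons transferred.
The balanced reaction is Au³⁺(aq) + Al(s) → Au(s) + Al³⁺(aq), so Q = [Al³⁺(aq)] / [Au³⁺(aq)] = 220 and log Q = 2.342.
E = E° − (0.0681/n)·log Q = +3.16 − (0.0681/3)(2.342) = +3.11 V.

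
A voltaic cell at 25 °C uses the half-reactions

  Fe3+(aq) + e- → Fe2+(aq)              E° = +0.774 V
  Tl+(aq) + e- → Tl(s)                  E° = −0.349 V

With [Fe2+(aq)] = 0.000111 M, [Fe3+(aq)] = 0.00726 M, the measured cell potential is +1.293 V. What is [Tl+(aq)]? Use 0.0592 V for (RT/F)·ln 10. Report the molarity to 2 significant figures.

0.088 M

Fe³⁺/Fe²⁺ is the cathode (higher E°); E°cell = +0.774 − (−0.349) = +1.123 V with n = 1.
From the Nernst equation, log Q = n(E° − E)/0.0592 = 1·(+1.123 − (+1.293))/0.0592 = −2.872.
Balancing electrons gives Fe3+(aq) + Tl(s) → Fe2+(aq) + Tl+(aq); thus Q = ([Fe2+(aq)]·[Tl+(aq)]) / [Fe3+(aq)].
Substituting the known concentrations and solving, log [Tl+(aq)] = −1.056 and [Tl+(aq)] = 0.088 M.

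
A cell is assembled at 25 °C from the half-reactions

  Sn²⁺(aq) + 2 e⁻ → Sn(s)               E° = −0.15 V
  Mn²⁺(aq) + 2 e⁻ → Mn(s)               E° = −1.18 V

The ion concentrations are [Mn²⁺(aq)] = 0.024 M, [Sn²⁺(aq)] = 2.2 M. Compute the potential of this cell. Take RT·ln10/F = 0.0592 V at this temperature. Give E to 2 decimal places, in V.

Since E°(Sn²⁺/Sn) > E°(Mn²⁺/Mn), Sn²⁺/Sn serves as the cathode.
The standard potential is −0.15 − (−1.18) = +1.03 V and the balanced reaction transfers n = 2 electrons.
Balancing gives Sn²⁺(aq) + Mn(s) → Sn(s) + Mn²⁺(aq); hence Q = [Mn²⁺(aq)] / [Sn²⁺(aq)] = 0.0109 (log Q = −1.962).
By the Nernst equation, E = +1.03 − (0.0592/2)·(−1.962) = +1.09 V.

+1.09 V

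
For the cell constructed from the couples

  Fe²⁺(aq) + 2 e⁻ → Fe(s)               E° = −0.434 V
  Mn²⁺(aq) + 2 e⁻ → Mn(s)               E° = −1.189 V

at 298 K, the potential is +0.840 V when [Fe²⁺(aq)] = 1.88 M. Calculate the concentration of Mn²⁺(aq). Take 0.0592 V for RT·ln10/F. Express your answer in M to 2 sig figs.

0.0025 M

Fe²⁺/Fe is the cathode (higher E°); E°cell = −0.434 − (−1.189) = +0.755 V with n = 2.
Since E = E° − (0.0592/n)·log Q, log Q = n(E° − E)/0.0592 = −2.872.
For Fe²⁺(aq) + Mn(s) → Fe(s) + Mn²⁺(aq), the reaction quotient is Q = [Mn²⁺(aq)] / [Fe²⁺(aq)].
Isolating [Mn²⁺(aq)] in Q = 10^{−2.872} yields log [Mn²⁺(aq)] = −2.598, i.e. 0.0025 M.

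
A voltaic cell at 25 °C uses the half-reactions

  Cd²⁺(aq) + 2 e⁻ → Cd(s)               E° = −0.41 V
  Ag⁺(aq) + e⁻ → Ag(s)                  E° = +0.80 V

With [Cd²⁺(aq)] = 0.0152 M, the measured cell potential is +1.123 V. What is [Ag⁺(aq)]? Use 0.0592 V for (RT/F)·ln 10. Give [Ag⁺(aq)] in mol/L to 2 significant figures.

0.0042 M

The Ag⁺/Ag couple has the larger reduction potential, so it is the cathode: E°cell = +0.80 − (−0.41) = +1.21 V and n = 2.
Since E = E° − (0.0592/n)·log Q, log Q = n(E° − E)/0.0592 = 2.939.
For 2 Ag⁺(aq) + Cd(s) → 2 Ag(s) + Cd²⁺(aq), the reaction quotient is Q = [Cd²⁺(aq)] / [Ag⁺(aq)]^2.
Solving for the unknown gives log [Ag⁺(aq)] = −2.379, so [Ag⁺(aq)] ≈ 0.0042 M.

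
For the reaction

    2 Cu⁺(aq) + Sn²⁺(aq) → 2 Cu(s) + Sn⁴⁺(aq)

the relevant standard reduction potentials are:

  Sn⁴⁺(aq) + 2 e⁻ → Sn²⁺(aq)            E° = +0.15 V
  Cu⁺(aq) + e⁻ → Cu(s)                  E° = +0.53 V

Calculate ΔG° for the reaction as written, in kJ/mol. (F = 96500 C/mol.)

−73.3 kJ/mol

In the reaction as written Cu⁺(aq) is reduced, so the Cu⁺/Cu couple is the cathode and Sn⁴⁺/Sn²⁺ is the anode.
E°cell = +0.53 − (+0.15) = +0.38 V; balancing electrons gives n = 2.
ΔG° = −nFE°cell = −(2)(96500)(+0.38) J/mol = −73.3 kJ/mol.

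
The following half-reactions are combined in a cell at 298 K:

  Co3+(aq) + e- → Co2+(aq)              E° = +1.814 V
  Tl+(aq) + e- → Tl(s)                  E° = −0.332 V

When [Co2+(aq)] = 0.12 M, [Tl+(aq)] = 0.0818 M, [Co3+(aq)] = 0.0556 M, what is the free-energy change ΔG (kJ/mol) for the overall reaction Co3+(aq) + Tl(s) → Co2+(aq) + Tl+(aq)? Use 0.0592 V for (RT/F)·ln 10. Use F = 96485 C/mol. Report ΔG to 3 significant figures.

The standard cell potential is +1.814 − (−0.332) = +2.146 V, with n = 1 electron in the balanced equation.
Q = ([Co2+(aq)]·[Tl+(aq)]) / [Co3+(aq)] = 0.177, so log Q = −0.753 and E = +2.146 − (0.0592/1)(−0.753) = +2.1906 V.
Finally ΔG = −nFE = −(1)(96485 C/mol)(+2.1906 V) = −211 kJ/mol.

−211 kJ/mol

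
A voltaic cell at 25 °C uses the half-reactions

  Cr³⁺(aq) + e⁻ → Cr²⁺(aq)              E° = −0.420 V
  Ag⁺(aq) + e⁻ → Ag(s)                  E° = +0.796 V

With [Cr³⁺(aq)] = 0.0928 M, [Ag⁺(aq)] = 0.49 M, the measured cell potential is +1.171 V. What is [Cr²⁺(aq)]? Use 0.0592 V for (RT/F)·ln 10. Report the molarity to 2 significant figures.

The Ag⁺/Ag couple has the larger reduction potential, so it is the cathode: E°cell = +0.796 − (−0.420) = +1.216 V and n = 1.
From the Nernst equation, log Q = n(E° − E)/0.0592 = 1·(+1.216 − (+1.171))/0.0592 = 0.760.
Balancing electrons gives Ag⁺(aq) + Cr²⁺(aq) → Ag(s) + Cr³⁺(aq); thus Q = [Cr³⁺(aq)] / ([Ag⁺(aq)]·[Cr²⁺(aq)]).
Substituting the known concentrations and solving, log [Cr²⁺(aq)] = −1.483 and [Cr²⁺(aq)] = 0.033 M.

0.033 M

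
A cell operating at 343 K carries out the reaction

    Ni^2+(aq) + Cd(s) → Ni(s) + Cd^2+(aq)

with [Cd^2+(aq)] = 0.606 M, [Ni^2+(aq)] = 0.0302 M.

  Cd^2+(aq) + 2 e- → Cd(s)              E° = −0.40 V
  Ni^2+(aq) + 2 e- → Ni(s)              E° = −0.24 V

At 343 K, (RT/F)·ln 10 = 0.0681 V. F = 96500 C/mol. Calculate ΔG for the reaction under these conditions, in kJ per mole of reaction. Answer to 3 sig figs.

With Ni²⁺/Ni reduced at the cathode, E°cell = −0.24 − (−0.40) = +0.16 V and n = 2.
The reaction quotient is [Cd^2+(aq)] / [Ni^2+(aq)] = 20.1; by Nernst, E = +0.16 − (0.0681/2)(1.302) = +0.1157 V.
Then ΔG = −nFE = −2 × 96500 × +0.1157 J/mol = −22.3 kJ/mol.

−22.3 kJ/mol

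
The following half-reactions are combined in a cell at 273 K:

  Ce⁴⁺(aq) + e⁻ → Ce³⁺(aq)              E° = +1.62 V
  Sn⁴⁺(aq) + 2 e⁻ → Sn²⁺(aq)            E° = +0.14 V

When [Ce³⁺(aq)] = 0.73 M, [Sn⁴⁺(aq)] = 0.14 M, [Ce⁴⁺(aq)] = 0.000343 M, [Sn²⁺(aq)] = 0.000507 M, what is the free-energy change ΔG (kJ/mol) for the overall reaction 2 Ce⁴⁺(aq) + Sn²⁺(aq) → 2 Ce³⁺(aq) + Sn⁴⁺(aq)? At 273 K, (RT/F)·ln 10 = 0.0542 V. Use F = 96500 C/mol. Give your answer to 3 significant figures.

With Ce⁴⁺/Ce³⁺ reduced at the cathode, E°cell = +1.62 − (+0.14) = +1.48 V and n = 2.
Q = ([Ce³⁺(aq)]^2·[Sn⁴⁺(aq)]) / ([Ce⁴⁺(aq)]^2·[Sn²⁺(aq)]) = 1.25×10^9, so log Q = 9.097 and E = +1.48 − (0.0542/2)(9.097) = +1.2335 V.
Finally ΔG = −nFE = −(2)(96500 C/mol)(+1.2335 V) = −238 kJ/mol.

−238 kJ/mol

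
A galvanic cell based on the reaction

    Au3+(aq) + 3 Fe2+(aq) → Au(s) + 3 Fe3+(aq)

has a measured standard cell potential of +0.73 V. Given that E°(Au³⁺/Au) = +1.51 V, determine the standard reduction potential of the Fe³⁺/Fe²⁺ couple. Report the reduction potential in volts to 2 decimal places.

+0.78 V

In the reaction as written the Au³⁺/Au couple is reduced (cathode) and Fe³⁺/Fe²⁺ is oxidized (anode), so E°cell = E°(Au³⁺/Au) − E°(Fe³⁺/Fe²⁺).
E°(Fe³⁺/Fe²⁺) = E°(cathode) − E°cell = +1.51 − (+0.73) = +0.78 V.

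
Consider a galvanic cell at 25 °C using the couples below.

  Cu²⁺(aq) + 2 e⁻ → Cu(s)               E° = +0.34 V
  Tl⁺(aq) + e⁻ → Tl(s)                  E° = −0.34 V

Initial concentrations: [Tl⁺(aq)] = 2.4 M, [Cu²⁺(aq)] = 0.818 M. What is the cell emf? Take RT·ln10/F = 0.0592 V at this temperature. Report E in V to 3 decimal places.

+0.655 V

Since E°(Cu²⁺/Cu) > E°(Tl⁺/Tl), Cu²⁺/Cu serves as the cathode.
The standard potential is +0.34 − (−0.34) = +0.68 V and the balanced reaction transfers n = 2 electrons.
The balanced reaction is Cu²⁺(aq) + 2 Tl(s) → Cu(s) + 2 Tl⁺(aq), so Q = [Tl⁺(aq)]^2 / [Cu²⁺(aq)] = 7.04 and log Q = 0.848.
E = E° − (0.0592/n)·log Q = +0.68 − (0.0592/2)(0.848) = +0.655 V.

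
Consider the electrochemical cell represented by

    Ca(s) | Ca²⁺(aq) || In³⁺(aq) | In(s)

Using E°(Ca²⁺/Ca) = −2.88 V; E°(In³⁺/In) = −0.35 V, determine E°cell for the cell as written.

+2.53 V

By convention the left-hand electrode in cell notation is the anode (oxidation) and the right-hand electrode is the cathode (reduction).
E°cell = E°(right) − E°(left) = −0.35 − (−2.88) = +2.53 V.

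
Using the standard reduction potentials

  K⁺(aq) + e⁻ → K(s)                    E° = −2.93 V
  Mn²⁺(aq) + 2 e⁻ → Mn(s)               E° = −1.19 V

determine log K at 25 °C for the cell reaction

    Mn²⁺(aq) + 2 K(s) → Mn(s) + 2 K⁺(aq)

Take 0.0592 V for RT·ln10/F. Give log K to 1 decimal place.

The Mn²⁺/Mn couple is reduced (cathode); E°cell = −1.19 − (−2.93) = +1.74 V with n = 2.
At equilibrium E = 0, so log K = nE°cell / 0.0592 = (2)(+1.74) / 0.0592 = 58.8.

log K = 58.8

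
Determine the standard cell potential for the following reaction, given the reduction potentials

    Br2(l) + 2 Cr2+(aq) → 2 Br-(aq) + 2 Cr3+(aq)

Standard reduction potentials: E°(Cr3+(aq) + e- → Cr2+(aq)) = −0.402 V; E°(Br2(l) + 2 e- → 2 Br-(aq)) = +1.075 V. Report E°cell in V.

+1.477 V

In the reaction as written, Br2(l) is reduced (cathode) and Cr3+(aq) is produced by oxidation at the anode.
E°cell = E°(cathode) − E°(anode) = +1.075 − (−0.402) = +1.477 V.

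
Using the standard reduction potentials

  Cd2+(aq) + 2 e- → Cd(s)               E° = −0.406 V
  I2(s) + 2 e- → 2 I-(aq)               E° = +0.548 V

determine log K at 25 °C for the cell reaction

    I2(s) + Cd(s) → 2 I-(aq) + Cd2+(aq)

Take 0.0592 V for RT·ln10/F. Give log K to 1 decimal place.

log K = 32.2

The I₂/I⁻ couple is reduced (cathode); E°cell = +0.548 − (−0.406) = +0.954 V with n = 2.
At equilibrium E = 0, so log K = nE°cell / 0.0592 = (2)(+0.954) / 0.0592 = 32.2.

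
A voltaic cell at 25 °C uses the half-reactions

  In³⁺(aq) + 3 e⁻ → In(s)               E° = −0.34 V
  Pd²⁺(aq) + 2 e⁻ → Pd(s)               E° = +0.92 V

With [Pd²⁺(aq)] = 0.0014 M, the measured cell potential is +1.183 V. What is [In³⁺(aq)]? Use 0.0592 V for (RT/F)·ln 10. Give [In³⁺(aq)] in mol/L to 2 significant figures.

Pd²⁺/Pd is the cathode (higher E°); E°cell = +0.92 − (−0.34) = +1.26 V with n = 6.
Since E = E° − (0.0592/n)·log Q, log Q = n(E° − E)/0.0592 = 7.804.
Balancing electrons gives 3 Pd²⁺(aq) + 2 In(s) → 3 Pd(s) + 2 In³⁺(aq); thus Q = [In³⁺(aq)]^2 / [Pd²⁺(aq)]^3.
Substituting the known concentrations and solving, log [In³⁺(aq)] = −0.379 and [In³⁺(aq)] = 0.42 M.

0.42 M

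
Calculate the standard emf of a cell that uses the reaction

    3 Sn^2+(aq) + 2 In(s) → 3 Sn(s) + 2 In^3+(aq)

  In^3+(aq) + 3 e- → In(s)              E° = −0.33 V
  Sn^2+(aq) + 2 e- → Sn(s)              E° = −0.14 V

Sn^2+(aq) gains electrons, so the Sn²⁺/Sn couple is the cathode; the In³⁺/In couple is the anode.
E°cell = E°(cathode) − E°(anode) = −0.14 − (−0.33) = +0.19 V.

+0.19 V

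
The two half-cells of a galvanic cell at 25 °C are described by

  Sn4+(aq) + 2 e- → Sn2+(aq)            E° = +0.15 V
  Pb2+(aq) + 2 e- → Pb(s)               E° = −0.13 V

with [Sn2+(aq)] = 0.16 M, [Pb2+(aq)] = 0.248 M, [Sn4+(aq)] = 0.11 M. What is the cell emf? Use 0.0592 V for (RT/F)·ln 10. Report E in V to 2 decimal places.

+0.29 V

Sn⁴⁺/Sn²⁺ is reduced (cathode, E° = +0.15 V) and Pb²⁺/Pb is oxidized (anode).
E°cell = +0.15 − (−0.13) = +0.28 V, with n = 2 electrons transferred.
Balancing gives Sn4+(aq) + Pb(s) → Sn2+(aq) + Pb2+(aq); hence Q = ([Sn2+(aq)]·[Pb2+(aq)]) / [Sn4+(aq)] = 0.361 (log Q = −0.443).
E = E° − (0.0592/n)·log Q = +0.28 − (0.0592/2)(−0.443) = +0.29 V.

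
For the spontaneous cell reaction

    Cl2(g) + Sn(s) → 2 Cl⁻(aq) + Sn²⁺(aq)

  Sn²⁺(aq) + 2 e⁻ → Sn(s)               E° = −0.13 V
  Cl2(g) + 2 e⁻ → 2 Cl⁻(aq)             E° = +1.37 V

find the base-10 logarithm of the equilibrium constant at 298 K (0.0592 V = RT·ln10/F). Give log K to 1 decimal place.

The Cl₂/Cl⁻ couple is reduced (cathode); E°cell = +1.37 − (−0.13) = +1.50 V with n = 2.
At equilibrium E = 0, so log K = nE°cell / 0.0592 = (2)(+1.50) / 0.0592 = 50.7.

log K = 50.7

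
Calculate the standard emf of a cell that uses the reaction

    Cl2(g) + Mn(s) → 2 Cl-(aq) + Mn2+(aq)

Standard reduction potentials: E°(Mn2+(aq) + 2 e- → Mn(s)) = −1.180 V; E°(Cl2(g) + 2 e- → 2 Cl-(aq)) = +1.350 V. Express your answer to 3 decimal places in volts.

+2.530 V

In the reaction as written, Cl2(g) is reduced (cathode) and Mn2+(aq) is produced by oxidation at the anode.
E°cell = E°(cathode) − E°(anode) = +1.350 − (−1.180) = +2.530 V.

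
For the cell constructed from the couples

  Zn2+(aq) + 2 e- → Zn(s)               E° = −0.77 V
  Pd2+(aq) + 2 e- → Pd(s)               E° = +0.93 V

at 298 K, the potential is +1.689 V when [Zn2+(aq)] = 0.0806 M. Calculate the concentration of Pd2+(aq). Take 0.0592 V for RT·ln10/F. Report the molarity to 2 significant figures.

The Pd²⁺/Pd couple has the larger reduction potential, so it is the cathode: E°cell = +0.93 − (−0.77) = +1.70 V and n = 2.
From the Nernst equation, log Q = n(E° − E)/0.0592 = 2·(+1.70 − (+1.689))/0.0592 = 0.372.
Balancing electrons gives Pd2+(aq) + Zn(s) → Pd(s) + Zn2+(aq); thus Q = [Zn2+(aq)] / [Pd2+(aq)].
Solving for the unknown gives log [Pd2+(aq)] = −1.466, so [Pd2+(aq)] ≈ 0.034 M.

0.034 M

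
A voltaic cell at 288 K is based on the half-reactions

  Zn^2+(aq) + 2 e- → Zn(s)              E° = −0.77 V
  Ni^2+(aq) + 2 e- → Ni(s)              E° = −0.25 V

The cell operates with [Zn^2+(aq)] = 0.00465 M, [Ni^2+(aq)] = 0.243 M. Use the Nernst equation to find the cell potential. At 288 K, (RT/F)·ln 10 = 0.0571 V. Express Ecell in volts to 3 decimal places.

+0.569 V

The Ni²⁺/Ni couple has the more positive E°, so it is the cathode; Zn²⁺/Zn is the anode.
E°cell = E°cat − E°an = −0.25 − (−0.77) = +0.52 V; n = 2.
The balanced reaction is Ni^2+(aq) + Zn(s) → Ni(s) + Zn^2+(aq), so Q = [Zn^2+(aq)] / [Ni^2+(aq)] = 0.0191 and log Q = −1.718.
Applying E = E° − (RT ln10/nF)·log Q gives +0.52 − (0.0571/2)(−1.718) = +0.569 V.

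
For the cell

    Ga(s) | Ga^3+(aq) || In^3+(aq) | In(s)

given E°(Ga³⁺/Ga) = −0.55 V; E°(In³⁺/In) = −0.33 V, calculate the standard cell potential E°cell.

+0.22 V

By convention the left-hand electrode in cell notation is the anode (oxidation) and the right-hand electrode is the cathode (reduction).
E°cell = E°(right) − E°(left) = −0.33 − (−0.55) = +0.22 V.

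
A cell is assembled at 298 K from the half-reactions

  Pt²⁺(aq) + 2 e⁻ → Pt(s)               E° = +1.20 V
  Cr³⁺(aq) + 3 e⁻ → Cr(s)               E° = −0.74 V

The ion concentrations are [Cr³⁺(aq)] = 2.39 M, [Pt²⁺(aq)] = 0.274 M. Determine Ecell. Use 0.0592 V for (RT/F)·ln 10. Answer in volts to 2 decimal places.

Since E°(Pt²⁺/Pt) > E°(Cr³⁺/Cr), Pt²⁺/Pt serves as the cathode.
The standard potential is +1.20 − (−0.74) = +1.94 V and the balanced reaction transfers n = 6 electrons.
Balancing gives 3 Pt²⁺(aq) + 2 Cr(s) → 3 Pt(s) + 2 Cr³⁺(aq); hence Q = [Cr³⁺(aq)]^2 / [Pt²⁺(aq)]^3 = 278 (log Q = 2.444).
E = E° − (0.0592/n)·log Q = +1.94 − (0.0592/6)(2.444) = +1.92 V.

+1.92 V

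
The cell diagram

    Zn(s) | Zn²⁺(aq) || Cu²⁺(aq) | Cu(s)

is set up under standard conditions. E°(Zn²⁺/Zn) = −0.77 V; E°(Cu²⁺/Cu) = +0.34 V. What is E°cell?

+1.11 V

By convention the left-hand electrode in cell notation is the anode (oxidation) and the right-hand electrode is the cathode (reduction).
E°cell = E°(right) − E°(left) = +0.34 − (−0.77) = +1.11 V.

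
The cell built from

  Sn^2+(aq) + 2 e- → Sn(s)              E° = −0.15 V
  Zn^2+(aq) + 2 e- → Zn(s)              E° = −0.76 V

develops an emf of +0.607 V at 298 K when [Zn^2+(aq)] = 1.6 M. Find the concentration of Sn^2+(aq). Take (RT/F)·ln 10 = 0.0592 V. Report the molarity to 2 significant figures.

1.3 M

The Sn²⁺/Sn couple has the larger reduction potential, so it is the cathode: E°cell = −0.15 − (−0.76) = +0.61 V and n = 2.
Since E = E° − (0.0592/n)·log Q, log Q = n(E° − E)/0.0592 = 0.101.
The balanced reaction is Sn^2+(aq) + Zn(s) → Sn(s) + Zn^2+(aq), so Q = [Zn^2+(aq)] / [Sn^2+(aq)].
Substituting the known concentrations and solving, log [Sn^2+(aq)] = 0.103 and [Sn^2+(aq)] = 1.3 M.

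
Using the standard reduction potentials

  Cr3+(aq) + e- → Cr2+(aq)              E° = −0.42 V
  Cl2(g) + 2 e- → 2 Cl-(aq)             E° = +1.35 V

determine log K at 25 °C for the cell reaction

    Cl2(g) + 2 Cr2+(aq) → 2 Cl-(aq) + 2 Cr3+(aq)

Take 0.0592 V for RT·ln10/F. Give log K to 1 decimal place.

log K = 59.8

The Cl₂/Cl⁻ couple is reduced (cathode); E°cell = +1.35 − (−0.42) = +1.77 V with n = 2.
At equilibrium E = 0, so log K = nE°cell / 0.0592 = (2)(+1.77) / 0.0592 = 59.8.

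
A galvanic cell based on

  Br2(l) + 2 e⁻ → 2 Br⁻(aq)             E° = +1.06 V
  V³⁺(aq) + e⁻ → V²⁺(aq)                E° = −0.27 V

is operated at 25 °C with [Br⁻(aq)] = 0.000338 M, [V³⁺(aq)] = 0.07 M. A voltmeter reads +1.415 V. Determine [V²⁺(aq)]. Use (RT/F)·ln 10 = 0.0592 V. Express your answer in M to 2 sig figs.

The Br₂/Br⁻ couple has the larger reduction potential, so it is the cathode: E°cell = +1.06 − (−0.27) = +1.33 V and n = 2.
From the Nernst equation, log Q = n(E° − E)/0.0592 = 2·(+1.33 − (+1.415))/0.0592 = −2.872.
For Br2(l) + 2 V²⁺(aq) → 2 Br⁻(aq) + 2 V³⁺(aq), the reaction quotient is Q = ([Br⁻(aq)]^2·[V³⁺(aq)]^2) / [V²⁺(aq)]^2.
Isolating [V²⁺(aq)] in Q = 10^{−2.872} yields log [V²⁺(aq)] = −3.190, i.e. 0.00065 M.

0.00065 M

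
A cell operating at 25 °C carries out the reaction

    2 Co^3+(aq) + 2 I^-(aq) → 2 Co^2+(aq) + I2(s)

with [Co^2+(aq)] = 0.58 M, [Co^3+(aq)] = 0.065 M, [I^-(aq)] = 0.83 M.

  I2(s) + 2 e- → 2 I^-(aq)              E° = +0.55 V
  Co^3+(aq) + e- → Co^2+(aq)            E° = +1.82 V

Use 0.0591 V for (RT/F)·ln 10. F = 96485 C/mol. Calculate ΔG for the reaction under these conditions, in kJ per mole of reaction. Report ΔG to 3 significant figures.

−233 kJ/mol

E°cell = +1.82 − (+0.55) = +1.27 V; the balanced reaction transfers n = 2 electrons.
Q = [Co^2+(aq)]^2 / ([Co^3+(aq)]^2·[I^-(aq)]^2) = 116, so log Q = 2.063 and E = +1.27 − (0.0591/2)(2.063) = +1.2090 V.
Then ΔG = −nFE = −2 × 96485 × +1.2090 J/mol = −233 kJ/mol.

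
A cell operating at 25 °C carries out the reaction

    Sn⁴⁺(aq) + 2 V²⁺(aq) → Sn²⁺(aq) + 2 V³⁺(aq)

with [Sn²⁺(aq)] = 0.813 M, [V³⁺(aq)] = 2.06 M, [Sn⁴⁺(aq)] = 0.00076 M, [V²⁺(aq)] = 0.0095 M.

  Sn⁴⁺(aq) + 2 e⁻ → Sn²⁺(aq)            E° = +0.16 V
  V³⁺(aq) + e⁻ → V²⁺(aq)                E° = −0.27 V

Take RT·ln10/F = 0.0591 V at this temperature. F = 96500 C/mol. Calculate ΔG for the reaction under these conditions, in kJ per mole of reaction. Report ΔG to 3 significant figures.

−39.1 kJ/mol

The standard cell potential is +0.16 − (−0.27) = +0.43 V, with n = 2 electrons in the balanced equation.
Q = ([Sn²⁺(aq)]·[V³⁺(aq)]^2) / ([Sn⁴⁺(aq)]·[V²⁺(aq)]^2) = 5.03×10^7, so log Q = 7.702 and E = +0.43 − (0.0591/2)(7.702) = +0.2024 V.
Then ΔG = −nFE = −2 × 96500 × +0.2024 J/mol = −39.1 kJ/mol.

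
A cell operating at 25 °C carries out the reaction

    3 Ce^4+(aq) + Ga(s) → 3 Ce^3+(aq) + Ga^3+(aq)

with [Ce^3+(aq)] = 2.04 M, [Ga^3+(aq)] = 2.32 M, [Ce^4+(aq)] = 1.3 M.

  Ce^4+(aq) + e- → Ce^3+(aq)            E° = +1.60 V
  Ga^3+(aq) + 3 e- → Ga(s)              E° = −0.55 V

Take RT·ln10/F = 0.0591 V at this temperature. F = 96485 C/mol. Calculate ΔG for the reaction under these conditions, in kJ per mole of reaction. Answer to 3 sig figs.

−617 kJ/mol

The standard cell potential is +1.60 − (−0.55) = +2.15 V, with n = 3 electrons in the balanced equation.
Q = ([Ce^3+(aq)]^3·[Ga^3+(aq)]) / [Ce^4+(aq)]^3 = 8.96, so log Q = 0.953 and E = +2.15 − (0.0591/3)(0.953) = +2.1312 V.
Finally ΔG = −nFE = −(3)(96485 C/mol)(+2.1312 V) = −617 kJ/mol.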